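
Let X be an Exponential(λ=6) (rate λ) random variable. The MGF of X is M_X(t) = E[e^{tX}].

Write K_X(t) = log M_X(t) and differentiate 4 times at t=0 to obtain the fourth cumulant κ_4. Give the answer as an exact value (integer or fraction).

M_X(t) = 6/(6 - t)
K_X(t) = log M_X(t) = -log(6 - t) + log(6)
K′(t) = -1/(t - 6)
K′′(t) = 1/(t^2 - 12*t + 36)
K′′′(t) = -2/(t^3 - 18*t^2 + 108*t - 216)
K′′′′(t) = 6/(t^4 - 24*t^3 + 216*t^2 - 864*t + 1296)

κ_4 = K′′′′(0) = 1/216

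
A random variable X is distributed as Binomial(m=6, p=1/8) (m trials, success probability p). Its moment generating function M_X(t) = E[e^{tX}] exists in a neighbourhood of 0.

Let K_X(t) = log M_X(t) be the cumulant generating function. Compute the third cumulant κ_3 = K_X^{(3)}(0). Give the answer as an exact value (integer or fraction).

κ_3 = D^3[K](0) = 63/128

M_X(t) = (e^(t)/8 + 7/8)^6
K_X(t) = log M_X(t) = 6*log(e^(t)/8 + 7/8)
D^3[K](t) = (-42*e^(2*t) + 294*e^(t))/(e^(3*t) + 21*e^(2*t) + 147*e^(t) + 343)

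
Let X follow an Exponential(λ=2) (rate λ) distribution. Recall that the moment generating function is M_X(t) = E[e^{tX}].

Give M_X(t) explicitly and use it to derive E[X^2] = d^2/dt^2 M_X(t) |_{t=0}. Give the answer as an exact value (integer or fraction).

E[X^2] = D^2[M](0) = 1/2

M_X(t) = 2/(2 - t)
D^2[M](t) = -4/(t^3 - 6*t^2 + 12*t - 8)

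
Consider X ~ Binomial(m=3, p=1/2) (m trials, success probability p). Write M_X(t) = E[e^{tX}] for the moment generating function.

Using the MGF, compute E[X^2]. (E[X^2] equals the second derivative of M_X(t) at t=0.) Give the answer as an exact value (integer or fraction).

E[X^2] = M′′(0) = 3

M_X(t) = (e^(t)/2 + 1/2)^3
M′(t) = 3*e^(3*t)/8 + 3*e^(2*t)/4 + 3*e^(t)/8
M′′(t) = 9*e^(3*t)/8 + 3*e^(2*t)/2 + 3*e^(t)/8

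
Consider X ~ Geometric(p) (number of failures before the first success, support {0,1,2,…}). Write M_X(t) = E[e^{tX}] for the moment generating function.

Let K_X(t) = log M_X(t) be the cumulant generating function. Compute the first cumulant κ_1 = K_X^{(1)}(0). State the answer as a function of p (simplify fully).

M_X(t) = p/(-(1 - p)*e^(t) + 1)
K_X(t) = log M_X(t) = log(p) - log(-(1 - p)*e^(t) + 1)
D[K](t) = (-p*e^(t) + e^(t))/(p*e^(t) - e^(t) + 1)

κ_1 = D[K](0) = (1 - p)/p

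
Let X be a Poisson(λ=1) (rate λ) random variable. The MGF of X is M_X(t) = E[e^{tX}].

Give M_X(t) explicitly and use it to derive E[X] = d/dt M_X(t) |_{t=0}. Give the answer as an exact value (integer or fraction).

E[X] = M^(1)(0) = 1

M_X(t) = e^(e^(t) - 1)
M^(1)(t) = e^(-1)*e^(t)*e^(e^(t))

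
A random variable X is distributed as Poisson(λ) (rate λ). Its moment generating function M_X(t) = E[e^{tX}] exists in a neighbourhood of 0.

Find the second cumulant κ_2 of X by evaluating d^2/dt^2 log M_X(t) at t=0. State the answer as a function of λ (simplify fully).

κ_2 = d^2K/dt^2 |_{t=0} = λ

M_X(t) = e^(λ*(e^(t) - 1))
K_X(t) = log M_X(t) = λ*(e^(t) - 1)
dK/dt = λ*e^(t)
d^2K/dt^2 = λ*e^(t)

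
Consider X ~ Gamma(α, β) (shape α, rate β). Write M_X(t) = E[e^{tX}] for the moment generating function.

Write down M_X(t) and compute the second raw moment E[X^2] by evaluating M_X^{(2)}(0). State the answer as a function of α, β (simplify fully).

M_X(t) = (β/(β - t))^α
M^(2)(t) = (α^2*β^α*(1/(β - t))^α + α*β^α*(1/(β - t))^α)/(β^2 - 2*β*t + t^2)

E[X^2] = M^(2)(0) = α*(α + 1)/β^2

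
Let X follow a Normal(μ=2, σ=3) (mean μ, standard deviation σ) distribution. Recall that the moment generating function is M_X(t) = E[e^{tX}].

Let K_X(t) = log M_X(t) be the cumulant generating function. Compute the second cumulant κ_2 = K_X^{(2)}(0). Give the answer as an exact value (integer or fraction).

κ_2 = D^2[K](0) = 9

M_X(t) = e^(9*t^2/2 + 2*t)
K_X(t) = log M_X(t) = 9*t^2/2 + 2*t
D^2[K](t) = 9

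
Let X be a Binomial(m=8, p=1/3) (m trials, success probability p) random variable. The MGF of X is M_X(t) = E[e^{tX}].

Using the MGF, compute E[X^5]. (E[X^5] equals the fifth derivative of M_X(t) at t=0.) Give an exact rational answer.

E[X^5] = D^5[M](0) = 52016/81

M_X(t) = (e^(t)/3 + 2/3)^8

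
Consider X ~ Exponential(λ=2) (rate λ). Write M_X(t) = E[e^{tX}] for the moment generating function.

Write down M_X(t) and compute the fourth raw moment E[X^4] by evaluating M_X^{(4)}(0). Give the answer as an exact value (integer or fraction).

E[X^4] = D^4[M](0) = 3/2

M_X(t) = 2/(2 - t)
D^4[M](t) = -48/(t^5 - 10*t^4 + 40*t^3 - 80*t^2 + 80*t - 32)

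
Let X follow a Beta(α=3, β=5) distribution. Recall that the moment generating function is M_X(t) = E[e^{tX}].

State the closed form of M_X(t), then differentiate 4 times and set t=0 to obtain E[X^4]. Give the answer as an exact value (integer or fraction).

E[X^4] = D^4[M](0) = 1/22

M_X(t) = ₁F₁(3; 8; t)
D^4[M](t) = ₁F₁(7; 12; t)/22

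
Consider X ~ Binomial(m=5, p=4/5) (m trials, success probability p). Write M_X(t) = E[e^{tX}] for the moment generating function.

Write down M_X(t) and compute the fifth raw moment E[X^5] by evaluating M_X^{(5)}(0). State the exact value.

M_X(t) = (4*e^(t)/5 + 1/5)^5
M^(5)(t) = 1024*e^(5*t) + 262144*e^(4*t)/625 + 31104*e^(3*t)/625 + 1024*e^(2*t)/625 + 4*e^(t)/625

E[X^5] = M^(5)(0) = 934276/625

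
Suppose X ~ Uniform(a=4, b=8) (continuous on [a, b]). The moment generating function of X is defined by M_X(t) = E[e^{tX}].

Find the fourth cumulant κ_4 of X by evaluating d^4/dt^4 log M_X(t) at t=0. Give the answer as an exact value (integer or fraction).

M_X(t) = (e^(8*t) - e^(4*t))/(4*t)
K_X(t) = log M_X(t) = -log(t) + log(e^(8*t) - e^(4*t)) - 2*log(2)
K′(t) = (8*t*e^(4*t) - 4*t - e^(4*t) + 1)/(t*e^(4*t) - t)
K′′(t) = (-16*t^2*e^(4*t) + e^(8*t) - 2*e^(4*t) + 1)/(t^2*e^(8*t) - 2*t^2*e^(4*t) + t^2)
K′′′(t) = (64*t^3*e^(8*t) + 64*t^3*e^(4*t) - 2*e^(12*t) + 6*e^(8*t) - 6*e^(4*t) + 2)/(t^3*e^(12*t) - 3*t^3*e^(8*t) + 3*t^3*e^(4*t) - t^3)

κ_4 = K′′′′(0) = -32/15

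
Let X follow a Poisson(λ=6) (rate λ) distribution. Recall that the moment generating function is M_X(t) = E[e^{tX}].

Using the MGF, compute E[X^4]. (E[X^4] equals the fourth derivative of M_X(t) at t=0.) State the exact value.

M_X(t) = e^(6*e^(t) - 6)
M^(4)(t) = (1296*e^(4*t)*e^(6*e^(t)) + 1296*e^(3*t)*e^(6*e^(t)) + 252*e^(2*t)*e^(6*e^(t)) + 6*e^(t)*e^(6*e^(t)))*e^(-6)

E[X^4] = M^(4)(0) = 2850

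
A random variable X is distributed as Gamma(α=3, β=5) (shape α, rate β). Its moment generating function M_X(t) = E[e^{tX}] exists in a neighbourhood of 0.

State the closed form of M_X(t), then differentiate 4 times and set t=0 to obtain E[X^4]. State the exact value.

E[X^4] = d^4M/dt^4 |_{t=0} = 72/125

M_X(t) = 125/(5 - t)^3
dM/dt = 375/(t^4 - 20*t^3 + 150*t^2 - 500*t + 625)
d^2M/dt^2 = -1500/(t^5 - 25*t^4 + 250*t^3 - 1250*t^2 + 3125*t - 3125)
d^3M/dt^3 = 7500/(t^6 - 30*t^5 + 375*t^4 - 2500*t^3 + 9375*t^2 - 18750*t + 15625)
d^4M/dt^4 = -45000/(t^7 - 35*t^6 + 525*t^5 - 4375*t^4 + 21875*t^3 - 65625*t^2 + 109375*t - 78125)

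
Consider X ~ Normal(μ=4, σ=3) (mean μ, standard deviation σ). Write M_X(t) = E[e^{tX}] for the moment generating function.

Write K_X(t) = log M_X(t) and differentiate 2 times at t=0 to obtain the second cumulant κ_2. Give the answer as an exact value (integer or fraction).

M_X(t) = e^(9*t^2/2 + 4*t)
K_X(t) = log M_X(t) = 9*t^2/2 + 4*t
D^2[K](t) = 9

κ_2 = D^2[K](0) = 9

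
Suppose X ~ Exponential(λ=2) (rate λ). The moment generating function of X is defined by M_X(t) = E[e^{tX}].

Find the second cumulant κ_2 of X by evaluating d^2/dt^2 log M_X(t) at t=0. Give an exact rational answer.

κ_2 = K′′(0) = 1/4

M_X(t) = 2/(2 - t)
K_X(t) = log M_X(t) = -log(2 - t) + log(2)
K′(t) = -1/(t - 2)
K′′(t) = 1/(t^2 - 4*t + 4)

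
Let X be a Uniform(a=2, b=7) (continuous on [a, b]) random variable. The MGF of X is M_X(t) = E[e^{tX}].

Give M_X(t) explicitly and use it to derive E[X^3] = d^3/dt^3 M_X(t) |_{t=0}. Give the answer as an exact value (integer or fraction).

M_X(t) = (e^(7*t) - e^(2*t))/(5*t)
D^3[M](t) = (343*t^3*e^(7*t) - 8*t^3*e^(2*t) - 147*t^2*e^(7*t) + 12*t^2*e^(2*t) + 42*t*e^(7*t) - 12*t*e^(2*t) - 6*e^(7*t) + 6*e^(2*t))/(5*t^4)

E[X^3] = D^3[M](0) = 477/4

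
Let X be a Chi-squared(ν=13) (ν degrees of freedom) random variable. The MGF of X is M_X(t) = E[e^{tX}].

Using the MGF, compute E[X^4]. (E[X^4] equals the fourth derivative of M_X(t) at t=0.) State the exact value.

M_X(t) = (1 - 2*t)^(-13/2)
M′(t) = -13/(128*t^7*√(1 - 2*t) - 448*t^6*√(1 - 2*t) + 672*t^5*√(1 - 2*t) - 560*t^4*√(1 - 2*t) + 280*t^3*√(1 - 2*t) - 84*t^2*√(1 - 2*t) + 14*t*√(1 - 2*t) - √(1 - 2*t))

E[X^4] = M′′′′(0) = 62985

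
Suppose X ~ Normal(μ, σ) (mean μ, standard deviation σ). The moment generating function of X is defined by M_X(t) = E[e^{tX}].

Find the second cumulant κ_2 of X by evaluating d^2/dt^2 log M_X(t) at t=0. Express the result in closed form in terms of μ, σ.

κ_2 = D^2[K](0) = σ^2

M_X(t) = e^(μ*t + σ^2*t^2/2)
K_X(t) = log M_X(t) = μ*t + σ^2*t^2/2
D^2[K](t) = σ^2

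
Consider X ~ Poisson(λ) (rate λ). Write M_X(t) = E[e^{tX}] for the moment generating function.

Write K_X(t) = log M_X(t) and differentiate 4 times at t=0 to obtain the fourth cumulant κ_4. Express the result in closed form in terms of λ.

M_X(t) = e^(λ*(e^(t) - 1))
K_X(t) = log M_X(t) = λ*(e^(t) - 1)
K^(4)(t) = λ*e^(t)

κ_4 = K^(4)(0) = λ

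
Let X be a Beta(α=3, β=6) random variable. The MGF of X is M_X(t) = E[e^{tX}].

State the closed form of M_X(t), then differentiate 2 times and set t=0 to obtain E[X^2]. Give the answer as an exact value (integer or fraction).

M_X(t) = ₁F₁(3; 9; t)
dM/dt = ₁F₁(4; 10; t)/3
d^2M/dt^2 = 2*₁F₁(5; 11; t)/15

E[X^2] = d^2M/dt^2 |_{t=0} = 2/15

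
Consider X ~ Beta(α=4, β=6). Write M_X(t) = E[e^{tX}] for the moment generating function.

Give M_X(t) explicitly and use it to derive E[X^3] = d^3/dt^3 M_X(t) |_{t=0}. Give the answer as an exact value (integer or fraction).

E[X^3] = D^3[M](0) = 1/11

M_X(t) = ₁F₁(4; 10; t)
D^3[M](t) = ₁F₁(7; 13; t)/11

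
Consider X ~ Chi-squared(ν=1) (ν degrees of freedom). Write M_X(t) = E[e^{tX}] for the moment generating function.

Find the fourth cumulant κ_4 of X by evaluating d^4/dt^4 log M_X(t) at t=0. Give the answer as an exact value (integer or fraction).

κ_4 = D^4[K](0) = 48

M_X(t) = 1/√(1 - 2*t)
K_X(t) = log M_X(t) = -log(1 - 2*t)/2
D^4[K](t) = 48/(16*t^4 - 32*t^3 + 24*t^2 - 8*t + 1)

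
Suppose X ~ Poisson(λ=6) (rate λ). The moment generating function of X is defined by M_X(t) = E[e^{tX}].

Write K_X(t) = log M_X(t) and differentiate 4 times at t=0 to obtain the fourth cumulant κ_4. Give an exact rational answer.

κ_4 = D^4[K](0) = 6

M_X(t) = e^(6*e^(t) - 6)
K_X(t) = log M_X(t) = 6*e^(t) - 6
D^4[K](t) = 6*e^(t)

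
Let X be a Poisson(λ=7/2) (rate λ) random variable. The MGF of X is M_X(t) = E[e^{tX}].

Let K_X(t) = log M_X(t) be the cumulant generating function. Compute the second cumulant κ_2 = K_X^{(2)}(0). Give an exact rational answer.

κ_2 = D^2[K](0) = 7/2

M_X(t) = e^(7*e^(t)/2 - 7/2)
K_X(t) = log M_X(t) = 7*e^(t)/2 - 7/2
D^2[K](t) = 7*e^(t)/2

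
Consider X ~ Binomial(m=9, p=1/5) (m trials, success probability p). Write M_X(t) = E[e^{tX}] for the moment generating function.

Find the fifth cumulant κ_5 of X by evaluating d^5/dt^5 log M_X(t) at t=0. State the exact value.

κ_5 = K^(5)(0) = -2484/3125

M_X(t) = (e^(t)/5 + 4/5)^9
K_X(t) = log M_X(t) = 9*log(e^(t)/5 + 4/5)
K^(5)(t) = (-36*e^(4*t) + 1584*e^(3*t) - 6336*e^(2*t) + 2304*e^(t))/(e^(5*t) + 20*e^(4*t) + 160*e^(3*t) + 640*e^(2*t) + 1280*e^(t) + 1024)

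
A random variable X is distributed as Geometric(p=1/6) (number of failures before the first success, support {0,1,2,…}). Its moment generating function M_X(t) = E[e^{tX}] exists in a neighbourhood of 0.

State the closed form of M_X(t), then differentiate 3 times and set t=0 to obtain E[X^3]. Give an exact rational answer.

E[X^3] = M′′′(0) = 905

M_X(t) = 1/(6*(1 - 5*e^(t)/6))
M′(t) = 5*e^(t)/(25*e^(2*t) - 60*e^(t) + 36)
M′′(t) = (-25*e^(2*t) - 30*e^(t))/(125*e^(3*t) - 450*e^(2*t) + 540*e^(t) - 216)
M′′′(t) = (125*e^(3*t) + 600*e^(2*t) + 180*e^(t))/(625*e^(4*t) - 3000*e^(3*t) + 5400*e^(2*t) - 4320*e^(t) + 1296)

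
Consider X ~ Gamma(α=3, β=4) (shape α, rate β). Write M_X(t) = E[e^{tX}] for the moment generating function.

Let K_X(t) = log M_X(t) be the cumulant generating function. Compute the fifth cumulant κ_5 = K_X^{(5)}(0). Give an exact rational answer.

M_X(t) = 64/(4 - t)^3
K_X(t) = log M_X(t) = -3*log(4 - t) + 6*log(2)
K^(5)(t) = -72/(t^5 - 20*t^4 + 160*t^3 - 640*t^2 + 1280*t - 1024)

κ_5 = K^(5)(0) = 9/128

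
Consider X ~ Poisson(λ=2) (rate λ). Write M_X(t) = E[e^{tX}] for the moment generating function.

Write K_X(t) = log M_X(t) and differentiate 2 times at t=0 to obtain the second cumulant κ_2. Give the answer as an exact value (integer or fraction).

M_X(t) = e^(2*e^(t) - 2)
K_X(t) = log M_X(t) = 2*e^(t) - 2
D^2[K](t) = 2*e^(t)

κ_2 = D^2[K](0) = 2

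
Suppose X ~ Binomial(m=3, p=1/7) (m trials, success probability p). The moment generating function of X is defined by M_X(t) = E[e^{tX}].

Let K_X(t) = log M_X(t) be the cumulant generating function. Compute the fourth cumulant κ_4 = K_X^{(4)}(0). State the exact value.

κ_4 = D^4[K](0) = 234/2401

M_X(t) = (e^(t)/7 + 6/7)^3
K_X(t) = log M_X(t) = 3*log(e^(t)/7 + 6/7)
D^4[K](t) = (18*e^(3*t) - 432*e^(2*t) + 648*e^(t))/(e^(4*t) + 24*e^(3*t) + 216*e^(2*t) + 864*e^(t) + 1296)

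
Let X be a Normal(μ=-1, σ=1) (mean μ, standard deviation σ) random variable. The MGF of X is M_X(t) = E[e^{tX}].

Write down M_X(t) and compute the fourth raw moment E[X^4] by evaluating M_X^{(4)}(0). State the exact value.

E[X^4] = D^4[M](0) = 10

M_X(t) = e^(t^2/2 - t)
D^4[M](t) = (t^4*e^(t^2/2) - 4*t^3*e^(t^2/2) + 12*t^2*e^(t^2/2) - 16*t*e^(t^2/2) + 10*e^(t^2/2))*e^(-t)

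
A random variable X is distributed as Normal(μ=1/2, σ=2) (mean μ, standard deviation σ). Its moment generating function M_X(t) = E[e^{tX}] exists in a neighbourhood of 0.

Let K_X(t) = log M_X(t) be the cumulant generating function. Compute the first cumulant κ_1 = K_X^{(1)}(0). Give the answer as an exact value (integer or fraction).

M_X(t) = e^(2*t^2 + t/2)
K_X(t) = log M_X(t) = 2*t^2 + t/2
dK/dt = 4*t + 1/2

κ_1 = dK/dt |_{t=0} = 1/2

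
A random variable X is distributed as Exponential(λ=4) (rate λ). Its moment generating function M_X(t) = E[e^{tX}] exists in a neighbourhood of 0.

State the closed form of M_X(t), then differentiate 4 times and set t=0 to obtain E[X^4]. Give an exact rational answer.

M_X(t) = 4/(4 - t)
dM/dt = 4/(t^2 - 8*t + 16)
d^2M/dt^2 = -8/(t^3 - 12*t^2 + 48*t - 64)
d^3M/dt^3 = 24/(t^4 - 16*t^3 + 96*t^2 - 256*t + 256)
d^4M/dt^4 = -96/(t^5 - 20*t^4 + 160*t^3 - 640*t^2 + 1280*t - 1024)

E[X^4] = d^4M/dt^4 |_{t=0} = 3/32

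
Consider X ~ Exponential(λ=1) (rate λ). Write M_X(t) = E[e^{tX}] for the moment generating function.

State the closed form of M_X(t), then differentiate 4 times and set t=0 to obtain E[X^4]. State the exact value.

M_X(t) = 1/(1 - t)
D^4[M](t) = -24/(t^5 - 5*t^4 + 10*t^3 - 10*t^2 + 5*t - 1)

E[X^4] = D^4[M](0) = 24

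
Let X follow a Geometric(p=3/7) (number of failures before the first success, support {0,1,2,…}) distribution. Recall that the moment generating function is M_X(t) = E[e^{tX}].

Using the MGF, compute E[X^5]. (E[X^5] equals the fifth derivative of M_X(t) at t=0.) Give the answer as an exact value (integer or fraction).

E[X^5] = d^5M/dt^5 |_{t=0} = 135628/81

M_X(t) = 3/(7*(1 - 4*e^(t)/7))
dM/dt = 12*e^(t)/(16*e^(2*t) - 56*e^(t) + 49)
d^2M/dt^2 = (-48*e^(2*t) - 84*e^(t))/(64*e^(3*t) - 336*e^(2*t) + 588*e^(t) - 343)
d^3M/dt^3 = (192*e^(3*t) + 1344*e^(2*t) + 588*e^(t))/(256*e^(4*t) - 1792*e^(3*t) + 4704*e^(2*t) - 5488*e^(t) + 2401)
d^4M/dt^4 = (-768*e^(4*t) - 14784*e^(3*t) - 25872*e^(2*t) - 4116*e^(t))/(1024*e^(5*t) - 8960*e^(4*t) + 31360*e^(3*t) - 54880*e^(2*t) + 48020*e^(t) - 16807)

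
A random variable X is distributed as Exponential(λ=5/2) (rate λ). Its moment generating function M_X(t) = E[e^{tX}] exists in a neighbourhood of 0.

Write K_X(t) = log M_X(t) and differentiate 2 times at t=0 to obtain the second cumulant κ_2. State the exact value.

κ_2 = d^2K/dt^2 |_{t=0} = 4/25

M_X(t) = 5/(2*(5/2 - t))
K_X(t) = log M_X(t) = -log(5/2 - t) - log(2) + log(5)
dK/dt = -2/(2*t - 5)
d^2K/dt^2 = 4/(4*t^2 - 20*t + 25)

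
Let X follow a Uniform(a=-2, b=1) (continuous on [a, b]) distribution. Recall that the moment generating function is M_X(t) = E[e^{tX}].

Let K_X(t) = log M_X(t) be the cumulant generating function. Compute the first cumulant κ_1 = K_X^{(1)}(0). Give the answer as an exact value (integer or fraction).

κ_1 = K^(1)(0) = -1/2

M_X(t) = (e^(t) - e^(-2*t))/(3*t)
K_X(t) = log M_X(t) = -log(t) + log(e^(t) - e^(-2*t)) - log(3)
K^(1)(t) = (t*e^(3*t) + 2*t - e^(3*t) + 1)/(t*e^(3*t) - t)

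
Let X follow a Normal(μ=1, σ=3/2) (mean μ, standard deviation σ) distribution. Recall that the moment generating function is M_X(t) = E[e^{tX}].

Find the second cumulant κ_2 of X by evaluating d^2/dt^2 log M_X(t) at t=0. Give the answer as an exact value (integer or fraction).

M_X(t) = e^(9*t^2/8 + t)
K_X(t) = log M_X(t) = 9*t^2/8 + t
K^(2)(t) = 9/4

κ_2 = K^(2)(0) = 9/4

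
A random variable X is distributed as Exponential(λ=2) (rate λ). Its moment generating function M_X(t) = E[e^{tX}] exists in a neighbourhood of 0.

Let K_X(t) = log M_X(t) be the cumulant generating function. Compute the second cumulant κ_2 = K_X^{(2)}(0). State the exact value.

M_X(t) = 2/(2 - t)
K_X(t) = log M_X(t) = -log(2 - t) + log(2)
K^(2)(t) = 1/(t^2 - 4*t + 4)

κ_2 = K^(2)(0) = 1/4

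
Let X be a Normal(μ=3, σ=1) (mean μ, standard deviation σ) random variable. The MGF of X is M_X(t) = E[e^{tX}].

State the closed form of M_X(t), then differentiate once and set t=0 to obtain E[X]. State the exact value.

E[X] = dM/dt |_{t=0} = 3

M_X(t) = e^(t^2/2 + 3*t)
dM/dt = t*e^(3*t)*e^(t^2/2) + 3*e^(3*t)*e^(t^2/2)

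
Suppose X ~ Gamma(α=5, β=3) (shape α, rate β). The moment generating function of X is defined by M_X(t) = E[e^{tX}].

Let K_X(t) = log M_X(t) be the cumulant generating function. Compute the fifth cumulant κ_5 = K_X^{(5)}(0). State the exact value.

κ_5 = d^5K/dt^5 |_{t=0} = 40/81

M_X(t) = 243/(3 - t)^5
K_X(t) = log M_X(t) = -5*log(3 - t) + 5*log(3)
dK/dt = -5/(t - 3)
d^2K/dt^2 = 5/(t^2 - 6*t + 9)
d^3K/dt^3 = -10/(t^3 - 9*t^2 + 27*t - 27)
d^4K/dt^4 = 30/(t^4 - 12*t^3 + 54*t^2 - 108*t + 81)
d^5K/dt^5 = -120/(t^5 - 15*t^4 + 90*t^3 - 270*t^2 + 405*t - 243)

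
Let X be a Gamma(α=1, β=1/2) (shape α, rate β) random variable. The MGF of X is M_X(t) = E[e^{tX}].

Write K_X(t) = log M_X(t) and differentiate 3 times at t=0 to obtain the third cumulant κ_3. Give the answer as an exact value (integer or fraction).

κ_3 = d^3K/dt^3 |_{t=0} = 16

M_X(t) = 1/(2*(1/2 - t))
K_X(t) = log M_X(t) = -log(1/2 - t) - log(2)
dK/dt = -2/(2*t - 1)
d^2K/dt^2 = 4/(4*t^2 - 4*t + 1)
d^3K/dt^3 = -16/(8*t^3 - 12*t^2 + 6*t - 1)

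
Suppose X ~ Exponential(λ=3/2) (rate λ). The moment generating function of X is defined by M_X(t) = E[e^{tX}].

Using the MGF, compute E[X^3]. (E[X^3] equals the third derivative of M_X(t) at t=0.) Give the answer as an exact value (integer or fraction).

E[X^3] = D^3[M](0) = 16/9

M_X(t) = 3/(2*(3/2 - t))
D^3[M](t) = 144/(16*t^4 - 96*t^3 + 216*t^2 - 216*t + 81)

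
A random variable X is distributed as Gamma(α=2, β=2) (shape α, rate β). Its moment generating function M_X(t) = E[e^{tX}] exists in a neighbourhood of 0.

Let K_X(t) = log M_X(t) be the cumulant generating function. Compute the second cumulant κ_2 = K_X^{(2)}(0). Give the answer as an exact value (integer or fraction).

κ_2 = D^2[K](0) = 1/2

M_X(t) = 4/(2 - t)^2
K_X(t) = log M_X(t) = -2*log(2 - t) + 2*log(2)
D^2[K](t) = 2/(t^2 - 4*t + 4)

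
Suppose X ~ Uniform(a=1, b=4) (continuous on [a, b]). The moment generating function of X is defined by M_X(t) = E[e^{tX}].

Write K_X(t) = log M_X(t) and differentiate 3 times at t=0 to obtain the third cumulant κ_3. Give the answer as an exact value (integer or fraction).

M_X(t) = (e^(4*t) - e^(t))/(3*t)
K_X(t) = log M_X(t) = -log(t) + log(e^(4*t) - e^(t)) - log(3)
K′(t) = (4*t*e^(3*t) - t - e^(3*t) + 1)/(t*e^(3*t) - t)
K′′(t) = (-9*t^2*e^(3*t) + e^(6*t) - 2*e^(3*t) + 1)/(t^2*e^(6*t) - 2*t^2*e^(3*t) + t^2)
K′′′(t) = (27*t^3*e^(6*t) + 27*t^3*e^(3*t) - 2*e^(9*t) + 6*e^(6*t) - 6*e^(3*t) + 2)/(t^3*e^(9*t) - 3*t^3*e^(6*t) + 3*t^3*e^(3*t) - t^3)

κ_3 = K′′′(0) = 0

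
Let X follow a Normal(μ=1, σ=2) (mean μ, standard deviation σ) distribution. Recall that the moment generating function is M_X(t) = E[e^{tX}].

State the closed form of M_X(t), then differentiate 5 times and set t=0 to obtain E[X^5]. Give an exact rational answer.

E[X^5] = M^(5)(0) = 281

M_X(t) = e^(2*t^2 + t)
M^(5)(t) = 1024*t^5*e^(t)*e^(2*t^2) + 1280*t^4*e^(t)*e^(2*t^2) + 3200*t^3*e^(t)*e^(2*t^2) + 2080*t^2*e^(t)*e^(2*t^2) + 1460*t*e^(t)*e^(2*t^2) + 281*e^(t)*e^(2*t^2)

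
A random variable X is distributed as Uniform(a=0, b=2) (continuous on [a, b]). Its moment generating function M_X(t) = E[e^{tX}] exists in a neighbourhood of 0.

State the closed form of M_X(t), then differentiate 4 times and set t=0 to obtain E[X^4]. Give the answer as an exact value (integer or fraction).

M_X(t) = (e^(2*t) - 1)/(2*t)
M′(t) = (2*t*e^(2*t) - e^(2*t) + 1)/(2*t^2)
M′′(t) = (2*t^2*e^(2*t) - 2*t*e^(2*t) + e^(2*t) - 1)/t^3
M′′′(t) = (4*t^3*e^(2*t) - 6*t^2*e^(2*t) + 6*t*e^(2*t) - 3*e^(2*t) + 3)/t^4
M′′′′(t) = (8*t^4*e^(2*t) - 16*t^3*e^(2*t) + 24*t^2*e^(2*t) - 24*t*e^(2*t) + 12*e^(2*t) - 12)/t^5

E[X^4] = M′′′′(0) = 16/5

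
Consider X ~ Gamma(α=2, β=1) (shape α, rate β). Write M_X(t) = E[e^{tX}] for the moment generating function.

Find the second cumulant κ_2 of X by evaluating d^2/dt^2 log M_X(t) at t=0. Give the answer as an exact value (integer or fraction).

M_X(t) = (1 - t)^(-2)
K_X(t) = log M_X(t) = -2*log(1 - t)
K′(t) = -2/(t - 1)
K′′(t) = 2/(t^2 - 2*t + 1)

κ_2 = K′′(0) = 2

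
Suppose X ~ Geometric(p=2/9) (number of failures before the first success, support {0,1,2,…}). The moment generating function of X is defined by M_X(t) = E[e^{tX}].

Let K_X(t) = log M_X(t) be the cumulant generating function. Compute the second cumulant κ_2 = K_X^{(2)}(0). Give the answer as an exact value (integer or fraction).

M_X(t) = 2/(9*(1 - 7*e^(t)/9))
K_X(t) = log M_X(t) = -log(1 - 7*e^(t)/9) - 2*log(3) + log(2)
D^2[K](t) = 63*e^(t)/(49*e^(2*t) - 126*e^(t) + 81)

κ_2 = D^2[K](0) = 63/4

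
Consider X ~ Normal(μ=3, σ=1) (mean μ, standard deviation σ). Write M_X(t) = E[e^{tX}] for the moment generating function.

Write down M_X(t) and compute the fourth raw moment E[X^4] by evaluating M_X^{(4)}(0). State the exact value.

M_X(t) = e^(t^2/2 + 3*t)
M^(4)(t) = t^4*e^(3*t)*e^(t^2/2) + 12*t^3*e^(3*t)*e^(t^2/2) + 60*t^2*e^(3*t)*e^(t^2/2) + 144*t*e^(3*t)*e^(t^2/2) + 138*e^(3*t)*e^(t^2/2)

E[X^4] = M^(4)(0) = 138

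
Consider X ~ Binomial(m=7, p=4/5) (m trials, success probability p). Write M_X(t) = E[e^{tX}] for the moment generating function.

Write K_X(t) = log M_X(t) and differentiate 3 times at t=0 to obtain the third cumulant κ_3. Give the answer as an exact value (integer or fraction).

κ_3 = K^(3)(0) = -84/125

M_X(t) = (4*e^(t)/5 + 1/5)^7
K_X(t) = log M_X(t) = 7*log(4*e^(t)/5 + 1/5)
K^(3)(t) = (-112*e^(2*t) + 28*e^(t))/(64*e^(3*t) + 48*e^(2*t) + 12*e^(t) + 1)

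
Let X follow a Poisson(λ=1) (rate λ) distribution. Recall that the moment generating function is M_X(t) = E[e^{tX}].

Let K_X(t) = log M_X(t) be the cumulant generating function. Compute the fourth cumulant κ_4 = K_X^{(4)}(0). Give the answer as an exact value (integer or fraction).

M_X(t) = e^(e^(t) - 1)
K_X(t) = log M_X(t) = e^(t) - 1
D^4[K](t) = e^(t)

κ_4 = D^4[K](0) = 1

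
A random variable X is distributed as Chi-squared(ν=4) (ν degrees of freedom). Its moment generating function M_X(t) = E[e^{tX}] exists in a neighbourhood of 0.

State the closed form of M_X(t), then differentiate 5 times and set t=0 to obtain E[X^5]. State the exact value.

E[X^5] = d^5M/dt^5 |_{t=0} = 23040

M_X(t) = (1 - 2*t)^(-2)
dM/dt = -4/(8*t^3 - 12*t^2 + 6*t - 1)
d^2M/dt^2 = 24/(16*t^4 - 32*t^3 + 24*t^2 - 8*t + 1)
d^3M/dt^3 = -192/(32*t^5 - 80*t^4 + 80*t^3 - 40*t^2 + 10*t - 1)
d^4M/dt^4 = 1920/(64*t^6 - 192*t^5 + 240*t^4 - 160*t^3 + 60*t^2 - 12*t + 1)
d^5M/dt^5 = -23040/(128*t^7 - 448*t^6 + 672*t^5 - 560*t^4 + 280*t^3 - 84*t^2 + 14*t - 1)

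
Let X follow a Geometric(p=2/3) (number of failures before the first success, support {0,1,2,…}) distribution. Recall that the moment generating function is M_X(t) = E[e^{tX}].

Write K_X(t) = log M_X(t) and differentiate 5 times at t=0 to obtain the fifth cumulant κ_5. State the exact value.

M_X(t) = 2/(3*(1 - e^(t)/3))
K_X(t) = log M_X(t) = -log(1 - e^(t)/3) - log(3) + log(2)
K′(t) = -e^(t)/(e^(t) - 3)
K′′(t) = 3*e^(t)/(e^(2*t) - 6*e^(t) + 9)
K′′′(t) = (-3*e^(2*t) - 9*e^(t))/(e^(3*t) - 9*e^(2*t) + 27*e^(t) - 27)
K′′′′(t) = (3*e^(3*t) + 36*e^(2*t) + 27*e^(t))/(e^(4*t) - 12*e^(3*t) + 54*e^(2*t) - 108*e^(t) + 81)
K′′′′′(t) = (-3*e^(4*t) - 99*e^(3*t) - 297*e^(2*t) - 81*e^(t))/(e^(5*t) - 15*e^(4*t) + 90*e^(3*t) - 270*e^(2*t) + 405*e^(t) - 243)

κ_5 = K′′′′′(0) = 15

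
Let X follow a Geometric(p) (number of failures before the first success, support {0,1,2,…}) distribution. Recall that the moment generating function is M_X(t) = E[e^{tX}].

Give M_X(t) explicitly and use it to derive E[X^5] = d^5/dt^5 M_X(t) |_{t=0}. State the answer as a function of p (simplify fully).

E[X^5] = M^(5)(0) = -1 + 31/p - 180/p^2 + 390/p^3 - 360/p^4 + 120/p^5

M_X(t) = p/(-(1 - p)*e^(t) + 1)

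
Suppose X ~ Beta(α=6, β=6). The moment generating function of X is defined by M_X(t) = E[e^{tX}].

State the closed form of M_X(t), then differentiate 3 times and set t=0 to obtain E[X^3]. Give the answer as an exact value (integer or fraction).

M_X(t) = ₁F₁(6; 12; t)
D^3[M](t) = 2*₁F₁(9; 15; t)/13

E[X^3] = D^3[M](0) = 2/13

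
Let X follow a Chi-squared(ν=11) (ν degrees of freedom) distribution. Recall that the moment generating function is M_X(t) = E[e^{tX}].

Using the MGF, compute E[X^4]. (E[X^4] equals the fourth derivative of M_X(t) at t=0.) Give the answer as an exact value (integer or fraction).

E[X^4] = d^4M/dt^4 |_{t=0} = 36465

M_X(t) = (1 - 2*t)^(-11/2)
dM/dt = 11/(64*t^6*√(1 - 2*t) - 192*t^5*√(1 - 2*t) + 240*t^4*√(1 - 2*t) - 160*t^3*√(1 - 2*t) + 60*t^2*√(1 - 2*t) - 12*t*√(1 - 2*t) + √(1 - 2*t))
d^2M/dt^2 = -143/(128*t^7*√(1 - 2*t) - 448*t^6*√(1 - 2*t) + 672*t^5*√(1 - 2*t) - 560*t^4*√(1 - 2*t) + 280*t^3*√(1 - 2*t) - 84*t^2*√(1 - 2*t) + 14*t*√(1 - 2*t) - √(1 - 2*t))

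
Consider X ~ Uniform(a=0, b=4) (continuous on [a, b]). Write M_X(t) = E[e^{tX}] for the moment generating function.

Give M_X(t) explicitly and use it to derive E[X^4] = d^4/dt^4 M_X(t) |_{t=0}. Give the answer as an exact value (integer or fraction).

E[X^4] = M^(4)(0) = 256/5

M_X(t) = (e^(4*t) - 1)/(4*t)
M^(4)(t) = (64*t^4*e^(4*t) - 64*t^3*e^(4*t) + 48*t^2*e^(4*t) - 24*t*e^(4*t) + 6*e^(4*t) - 6)/t^5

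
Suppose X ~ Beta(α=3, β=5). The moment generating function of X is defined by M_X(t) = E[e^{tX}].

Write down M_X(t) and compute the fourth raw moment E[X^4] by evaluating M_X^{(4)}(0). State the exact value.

M_X(t) = ₁F₁(3; 8; t)
M′(t) = 3*₁F₁(4; 9; t)/8
M′′(t) = ₁F₁(5; 10; t)/6
M′′′(t) = ₁F₁(6; 11; t)/12
M′′′′(t) = ₁F₁(7; 12; t)/22

E[X^4] = M′′′′(0) = 1/22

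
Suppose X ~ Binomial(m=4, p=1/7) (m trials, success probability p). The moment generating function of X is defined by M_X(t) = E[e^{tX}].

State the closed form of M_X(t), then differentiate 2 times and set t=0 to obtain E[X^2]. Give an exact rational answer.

M_X(t) = (e^(t)/7 + 6/7)^4
M^(2)(t) = 16*e^(4*t)/2401 + 216*e^(3*t)/2401 + 864*e^(2*t)/2401 + 864*e^(t)/2401

E[X^2] = M^(2)(0) = 40/49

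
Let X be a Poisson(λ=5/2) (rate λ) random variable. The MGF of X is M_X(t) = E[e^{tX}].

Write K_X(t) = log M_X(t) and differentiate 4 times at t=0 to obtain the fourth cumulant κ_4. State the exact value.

κ_4 = K′′′′(0) = 5/2

M_X(t) = e^(5*e^(t)/2 - 5/2)
K_X(t) = log M_X(t) = 5*e^(t)/2 - 5/2
K′(t) = 5*e^(t)/2
K′′(t) = 5*e^(t)/2
K′′′(t) = 5*e^(t)/2
K′′′′(t) = 5*e^(t)/2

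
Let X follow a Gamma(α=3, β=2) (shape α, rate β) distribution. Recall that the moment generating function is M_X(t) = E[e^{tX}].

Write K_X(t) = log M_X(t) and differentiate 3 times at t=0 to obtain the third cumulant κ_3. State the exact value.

M_X(t) = 8/(2 - t)^3
K_X(t) = log M_X(t) = -3*log(2 - t) + 3*log(2)
D^3[K](t) = -6/(t^3 - 6*t^2 + 12*t - 8)

κ_3 = D^3[K](0) = 3/4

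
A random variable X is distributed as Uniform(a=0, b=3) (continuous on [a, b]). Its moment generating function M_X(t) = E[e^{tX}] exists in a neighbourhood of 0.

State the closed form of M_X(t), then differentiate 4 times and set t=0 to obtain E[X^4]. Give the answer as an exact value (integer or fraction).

E[X^4] = d^4M/dt^4 |_{t=0} = 81/5

M_X(t) = (e^(3*t) - 1)/(3*t)
dM/dt = (3*t*e^(3*t) - e^(3*t) + 1)/(3*t^2)
d^2M/dt^2 = (9*t^2*e^(3*t) - 6*t*e^(3*t) + 2*e^(3*t) - 2)/(3*t^3)
d^3M/dt^3 = (9*t^3*e^(3*t) - 9*t^2*e^(3*t) + 6*t*e^(3*t) - 2*e^(3*t) + 2)/t^4
d^4M/dt^4 = (27*t^4*e^(3*t) - 36*t^3*e^(3*t) + 36*t^2*e^(3*t) - 24*t*e^(3*t) + 8*e^(3*t) - 8)/t^5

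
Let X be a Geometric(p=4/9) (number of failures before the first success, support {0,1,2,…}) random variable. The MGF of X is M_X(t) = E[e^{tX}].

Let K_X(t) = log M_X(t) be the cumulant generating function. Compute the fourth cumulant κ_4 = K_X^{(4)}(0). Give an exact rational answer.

M_X(t) = 4/(9*(1 - 5*e^(t)/9))
K_X(t) = log M_X(t) = -log(1 - 5*e^(t)/9) - 2*log(3) + 2*log(2)
K′(t) = -5*e^(t)/(5*e^(t) - 9)
K′′(t) = 45*e^(t)/(25*e^(2*t) - 90*e^(t) + 81)
K′′′(t) = (-225*e^(2*t) - 405*e^(t))/(125*e^(3*t) - 675*e^(2*t) + 1215*e^(t) - 729)
K′′′′(t) = (1125*e^(3*t) + 8100*e^(2*t) + 3645*e^(t))/(625*e^(4*t) - 4500*e^(3*t) + 12150*e^(2*t) - 14580*e^(t) + 6561)

κ_4 = K′′′′(0) = 6435/128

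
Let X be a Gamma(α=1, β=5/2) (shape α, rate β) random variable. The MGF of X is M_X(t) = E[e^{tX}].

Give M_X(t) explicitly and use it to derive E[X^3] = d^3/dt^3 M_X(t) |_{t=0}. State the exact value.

E[X^3] = M^(3)(0) = 48/125

M_X(t) = 5/(2*(5/2 - t))
M^(3)(t) = 240/(16*t^4 - 160*t^3 + 600*t^2 - 1000*t + 625)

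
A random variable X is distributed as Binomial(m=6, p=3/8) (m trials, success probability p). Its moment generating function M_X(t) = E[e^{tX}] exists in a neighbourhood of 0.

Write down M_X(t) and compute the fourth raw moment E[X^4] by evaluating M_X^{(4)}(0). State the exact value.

M_X(t) = (3*e^(t)/8 + 5/8)^6
M^(4)(t) = 59049*e^(6*t)/16384 + 2278125*e^(5*t)/131072 + 30375*e^(4*t)/1024 + 1366875*e^(3*t)/65536 + 84375*e^(2*t)/16384 + 28125*e^(t)/131072

E[X^4] = M^(4)(0) = 39357/512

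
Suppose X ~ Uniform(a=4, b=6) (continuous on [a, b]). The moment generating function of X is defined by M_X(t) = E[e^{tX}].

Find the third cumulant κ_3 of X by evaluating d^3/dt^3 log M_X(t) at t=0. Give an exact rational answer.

κ_3 = K^(3)(0) = 0

M_X(t) = (e^(6*t) - e^(4*t))/(2*t)
K_X(t) = log M_X(t) = -log(t) + log(e^(6*t) - e^(4*t)) - log(2)
K^(3)(t) = (8*t^3*e^(4*t) + 8*t^3*e^(2*t) - 2*e^(6*t) + 6*e^(4*t) - 6*e^(2*t) + 2)/(t^3*e^(6*t) - 3*t^3*e^(4*t) + 3*t^3*e^(2*t) - t^3)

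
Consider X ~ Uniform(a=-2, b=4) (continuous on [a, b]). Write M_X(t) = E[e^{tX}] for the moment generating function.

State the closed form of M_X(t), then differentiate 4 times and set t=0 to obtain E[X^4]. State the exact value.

E[X^4] = D^4[M](0) = 176/5

M_X(t) = (e^(4*t) - e^(-2*t))/(6*t)
D^4[M](t) = (128*t^4*e^(6*t) - 8*t^4 - 128*t^3*e^(6*t) - 16*t^3 + 96*t^2*e^(6*t) - 24*t^2 - 48*t*e^(6*t) - 24*t + 12*e^(6*t) - 12)*e^(-2*t)/(3*t^5)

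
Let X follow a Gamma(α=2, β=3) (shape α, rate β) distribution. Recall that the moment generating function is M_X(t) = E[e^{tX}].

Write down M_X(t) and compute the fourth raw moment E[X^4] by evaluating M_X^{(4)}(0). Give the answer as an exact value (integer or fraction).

M_X(t) = 9/(3 - t)^2
D^4[M](t) = 1080/(t^6 - 18*t^5 + 135*t^4 - 540*t^3 + 1215*t^2 - 1458*t + 729)

E[X^4] = D^4[M](0) = 40/27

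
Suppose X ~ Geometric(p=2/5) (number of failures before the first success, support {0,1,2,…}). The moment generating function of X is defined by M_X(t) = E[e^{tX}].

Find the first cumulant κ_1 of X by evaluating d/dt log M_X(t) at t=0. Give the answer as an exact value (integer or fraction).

κ_1 = K^(1)(0) = 3/2

M_X(t) = 2/(5*(1 - 3*e^(t)/5))
K_X(t) = log M_X(t) = -log(1 - 3*e^(t)/5) - log(5) + log(2)
K^(1)(t) = -3*e^(t)/(3*e^(t) - 5)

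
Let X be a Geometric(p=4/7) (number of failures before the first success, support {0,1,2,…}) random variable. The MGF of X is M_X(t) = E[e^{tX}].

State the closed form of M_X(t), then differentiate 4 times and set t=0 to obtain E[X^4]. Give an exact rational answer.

M_X(t) = 4/(7*(1 - 3*e^(t)/7))
dM/dt = 12*e^(t)/(9*e^(2*t) - 42*e^(t) + 49)
d^2M/dt^2 = (-36*e^(2*t) - 84*e^(t))/(27*e^(3*t) - 189*e^(2*t) + 441*e^(t) - 343)
d^3M/dt^3 = (108*e^(3*t) + 1008*e^(2*t) + 588*e^(t))/(81*e^(4*t) - 756*e^(3*t) + 2646*e^(2*t) - 4116*e^(t) + 2401)
d^4M/dt^4 = (-324*e^(4*t) - 8316*e^(3*t) - 19404*e^(2*t) - 4116*e^(t))/(243*e^(5*t) - 2835*e^(4*t) + 13230*e^(3*t) - 30870*e^(2*t) + 36015*e^(t) - 16807)

E[X^4] = d^4M/dt^4 |_{t=0} = 1005/32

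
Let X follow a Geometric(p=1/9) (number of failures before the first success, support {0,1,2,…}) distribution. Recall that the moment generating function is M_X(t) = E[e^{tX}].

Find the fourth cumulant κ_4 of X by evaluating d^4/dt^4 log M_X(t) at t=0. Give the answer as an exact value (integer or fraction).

M_X(t) = 1/(9*(1 - 8*e^(t)/9))
K_X(t) = log M_X(t) = -log(1 - 8*e^(t)/9) - 2*log(3)
K^(4)(t) = (4608*e^(3*t) + 20736*e^(2*t) + 5832*e^(t))/(4096*e^(4*t) - 18432*e^(3*t) + 31104*e^(2*t) - 23328*e^(t) + 6561)

κ_4 = K^(4)(0) = 31176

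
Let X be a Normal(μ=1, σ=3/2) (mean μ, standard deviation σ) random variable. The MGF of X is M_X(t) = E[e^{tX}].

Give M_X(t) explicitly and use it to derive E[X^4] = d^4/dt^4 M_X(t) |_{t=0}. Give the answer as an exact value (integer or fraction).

M_X(t) = e^(9*t^2/8 + t)
M′(t) = 9*t*e^(t)*e^(9*t^2/8)/4 + e^(t)*e^(9*t^2/8)
M′′(t) = 81*t^2*e^(t)*e^(9*t^2/8)/16 + 9*t*e^(t)*e^(9*t^2/8)/2 + 13*e^(t)*e^(9*t^2/8)/4
M′′′(t) = 729*t^3*e^(t)*e^(9*t^2/8)/64 + 243*t^2*e^(t)*e^(9*t^2/8)/16 + 351*t*e^(t)*e^(9*t^2/8)/16 + 31*e^(t)*e^(9*t^2/8)/4
M′′′′(t) = 6561*t^4*e^(t)*e^(9*t^2/8)/256 + 729*t^3*e^(t)*e^(9*t^2/8)/16 + 3159*t^2*e^(t)*e^(9*t^2/8)/32 + 279*t*e^(t)*e^(9*t^2/8)/4 + 475*e^(t)*e^(9*t^2/8)/16

E[X^4] = M′′′′(0) = 475/16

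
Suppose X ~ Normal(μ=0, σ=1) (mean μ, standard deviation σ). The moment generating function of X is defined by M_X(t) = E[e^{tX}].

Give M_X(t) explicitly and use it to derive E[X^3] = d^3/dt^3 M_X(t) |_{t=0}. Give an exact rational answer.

M_X(t) = e^(t^2/2)
D^3[M](t) = t^3*e^(t^2/2) + 3*t*e^(t^2/2)

E[X^3] = D^3[M](0) = 0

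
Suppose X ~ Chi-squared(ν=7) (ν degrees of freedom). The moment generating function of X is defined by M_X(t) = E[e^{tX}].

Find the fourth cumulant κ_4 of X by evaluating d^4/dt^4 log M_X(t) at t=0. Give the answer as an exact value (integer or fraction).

M_X(t) = (1 - 2*t)^(-7/2)
K_X(t) = log M_X(t) = -7*log(1 - 2*t)/2
K^(4)(t) = 336/(16*t^4 - 32*t^3 + 24*t^2 - 8*t + 1)

κ_4 = K^(4)(0) = 336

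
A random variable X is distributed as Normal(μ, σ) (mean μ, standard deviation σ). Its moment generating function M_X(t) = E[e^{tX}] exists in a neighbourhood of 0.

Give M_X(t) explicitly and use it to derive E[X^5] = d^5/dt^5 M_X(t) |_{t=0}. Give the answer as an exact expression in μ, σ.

E[X^5] = d^5M/dt^5 |_{t=0} = μ*(μ^4 + 10*μ^2*σ^2 + 15*σ^4)

M_X(t) = e^(μ*t + σ^2*t^2/2)
dM/dt = μ*e^(μ*t)*e^(σ^2*t^2/2) + σ^2*t*e^(μ*t)*e^(σ^2*t^2/2)
d^2M/dt^2 = μ^2*e^(μ*t)*e^(σ^2*t^2/2) + 2*μ*σ^2*t*e^(μ*t)*e^(σ^2*t^2/2) + σ^4*t^2*e^(μ*t)*e^(σ^2*t^2/2) + σ^2*e^(μ*t)*e^(σ^2*t^2/2)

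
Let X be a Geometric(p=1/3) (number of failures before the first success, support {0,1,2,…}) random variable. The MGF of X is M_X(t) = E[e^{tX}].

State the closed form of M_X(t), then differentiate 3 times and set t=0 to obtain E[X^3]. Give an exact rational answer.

E[X^3] = D^3[M](0) = 74

M_X(t) = 1/(3*(1 - 2*e^(t)/3))
D^3[M](t) = (8*e^(3*t) + 48*e^(2*t) + 18*e^(t))/(16*e^(4*t) - 96*e^(3*t) + 216*e^(2*t) - 216*e^(t) + 81)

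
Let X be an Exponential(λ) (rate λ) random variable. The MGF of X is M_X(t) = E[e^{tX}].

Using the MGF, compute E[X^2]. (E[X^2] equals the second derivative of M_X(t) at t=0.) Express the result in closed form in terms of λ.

E[X^2] = M′′(0) = 2/λ^2

M_X(t) = λ/(λ - t)
M′(t) = λ/(λ^2 - 2*λ*t + t^2)
M′′(t) = -2*λ/(-λ^3 + 3*λ^2*t - 3*λ*t^2 + t^3)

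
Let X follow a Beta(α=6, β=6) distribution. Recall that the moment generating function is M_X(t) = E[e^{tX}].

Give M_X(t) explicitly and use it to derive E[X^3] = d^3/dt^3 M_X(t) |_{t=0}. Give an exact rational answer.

E[X^3] = d^3M/dt^3 |_{t=0} = 2/13

M_X(t) = ₁F₁(6; 12; t)
dM/dt = ₁F₁(7; 13; t)/2
d^2M/dt^2 = 7*₁F₁(8; 14; t)/26
d^3M/dt^3 = 2*₁F₁(9; 15; t)/13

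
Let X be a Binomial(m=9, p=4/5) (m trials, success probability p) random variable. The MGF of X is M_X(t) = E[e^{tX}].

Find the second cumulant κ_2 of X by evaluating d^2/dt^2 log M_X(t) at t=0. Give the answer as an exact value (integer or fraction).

M_X(t) = (4*e^(t)/5 + 1/5)^9
K_X(t) = log M_X(t) = 9*log(4*e^(t)/5 + 1/5)
dK/dt = 36*e^(t)/(4*e^(t) + 1)
d^2K/dt^2 = 36*e^(t)/(16*e^(2*t) + 8*e^(t) + 1)

κ_2 = d^2K/dt^2 |_{t=0} = 36/25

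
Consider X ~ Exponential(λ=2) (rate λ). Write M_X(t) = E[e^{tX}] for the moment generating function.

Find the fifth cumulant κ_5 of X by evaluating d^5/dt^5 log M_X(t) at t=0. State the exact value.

κ_5 = d^5K/dt^5 |_{t=0} = 3/4

M_X(t) = 2/(2 - t)
K_X(t) = log M_X(t) = -log(2 - t) + log(2)
dK/dt = -1/(t - 2)
d^2K/dt^2 = 1/(t^2 - 4*t + 4)
d^3K/dt^3 = -2/(t^3 - 6*t^2 + 12*t - 8)
d^4K/dt^4 = 6/(t^4 - 8*t^3 + 24*t^2 - 32*t + 16)
d^5K/dt^5 = -24/(t^5 - 10*t^4 + 40*t^3 - 80*t^2 + 80*t - 32)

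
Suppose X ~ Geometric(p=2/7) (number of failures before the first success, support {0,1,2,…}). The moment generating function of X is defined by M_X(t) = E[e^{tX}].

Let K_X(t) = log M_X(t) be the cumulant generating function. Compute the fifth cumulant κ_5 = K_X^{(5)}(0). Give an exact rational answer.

κ_5 = K^(5)(0) = 5565

M_X(t) = 2/(7*(1 - 5*e^(t)/7))
K_X(t) = log M_X(t) = -log(1 - 5*e^(t)/7) - log(7) + log(2)
K^(5)(t) = (-4375*e^(4*t) - 67375*e^(3*t) - 94325*e^(2*t) - 12005*e^(t))/(3125*e^(5*t) - 21875*e^(4*t) + 61250*e^(3*t) - 85750*e^(2*t) + 60025*e^(t) - 16807)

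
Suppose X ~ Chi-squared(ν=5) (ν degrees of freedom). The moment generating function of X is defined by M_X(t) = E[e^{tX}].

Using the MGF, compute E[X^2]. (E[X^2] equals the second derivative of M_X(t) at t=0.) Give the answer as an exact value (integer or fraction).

M_X(t) = (1 - 2*t)^(-5/2)
M^(2)(t) = 35/(16*t^4*√(1 - 2*t) - 32*t^3*√(1 - 2*t) + 24*t^2*√(1 - 2*t) - 8*t*√(1 - 2*t) + √(1 - 2*t))

E[X^2] = M^(2)(0) = 35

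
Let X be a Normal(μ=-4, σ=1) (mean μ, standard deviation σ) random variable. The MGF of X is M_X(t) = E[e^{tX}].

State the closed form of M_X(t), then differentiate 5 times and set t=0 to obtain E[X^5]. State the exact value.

E[X^5] = M′′′′′(0) = -1724

M_X(t) = e^(t^2/2 - 4*t)
M′(t) = t*e^(-4*t)*e^(t^2/2) - 4*e^(-4*t)*e^(t^2/2)
M′′(t) = (t^2*e^(t^2/2) - 8*t*e^(t^2/2) + 17*e^(t^2/2))*e^(-4*t)
M′′′(t) = (t^3*e^(t^2/2) - 12*t^2*e^(t^2/2) + 51*t*e^(t^2/2) - 76*e^(t^2/2))*e^(-4*t)
M′′′′(t) = (t^4*e^(t^2/2) - 16*t^3*e^(t^2/2) + 102*t^2*e^(t^2/2) - 304*t*e^(t^2/2) + 355*e^(t^2/2))*e^(-4*t)
M′′′′′(t) = (t^5*e^(t^2/2) - 20*t^4*e^(t^2/2) + 170*t^3*e^(t^2/2) - 760*t^2*e^(t^2/2) + 1775*t*e^(t^2/2) - 1724*e^(t^2/2))*e^(-4*t)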